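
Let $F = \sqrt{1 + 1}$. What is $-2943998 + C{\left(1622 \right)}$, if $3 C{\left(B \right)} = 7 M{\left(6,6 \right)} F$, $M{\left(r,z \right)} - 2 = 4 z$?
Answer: $-2943998 + \frac{182 \sqrt{2}}{3} \approx -2.9439 \cdot 10^{6}$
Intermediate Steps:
$M{\left(r,z \right)} = 2 + 4 z$
$F = \sqrt{2} \approx 1.4142$
$C{\left(B \right)} = \frac{182 \sqrt{2}}{3}$ ($C{\left(B \right)} = \frac{7 \left(2 + 4 \cdot 6\right) \sqrt{2}}{3} = \frac{7 \left(2 + 24\right) \sqrt{2}}{3} = \frac{7 \cdot 26 \sqrt{2}}{3} = \frac{182 \sqrt{2}}{3}$)
$-2943998 + C{\left(1622 \right)} = -2943998 + \frac{182 \sqrt{2}}{3}$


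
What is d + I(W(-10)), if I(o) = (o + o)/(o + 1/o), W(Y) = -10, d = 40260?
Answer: 4066460/101 ≈ 40262.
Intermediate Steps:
I(o) = 2*o/(o + 1/o) (I(o) = (2*o)/(o + 1/o) = 2*o/(o + 1/o))
d + I(W(-10)) = 40260 + 2*(-10)²/(1 + (-10)²) = 40260 + 2*100/(1 + 100) = 40260 + 2*100/101 = 40260 + 2*100*(1/101) = 40260 + 200/101 = 4066460/101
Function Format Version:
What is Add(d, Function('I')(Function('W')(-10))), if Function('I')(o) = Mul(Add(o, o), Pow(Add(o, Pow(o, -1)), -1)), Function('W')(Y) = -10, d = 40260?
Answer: Rational(4066460, 101) ≈ 40262.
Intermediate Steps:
Function('I')(o) = Mul(2, o, Pow(Add(o, Pow(o, -1)), -1)) (Function('I')(o) = Mul(Mul(2, o), Pow(Add(o, Pow(o, -1)), -1)) = Mul(2, o, Pow(Add(o, Pow(o, -1)), -1)))
Add(d, Function('I')(Function('W')(-10))) = Add(40260, Mul(2, Pow(-10, 2), Pow(Add(1, Pow(-10, 2)), -1))) = Add(40260, Mul(2, 100, Pow(Add(1, 100), -1))) = Add(40260, Mul(2, 100, Pow(101, -1))) = Add(40260, Mul(2, 100, Rational(1, 101))) = Add(40260, Rational(200, 101)) = Rational(4066460, 101)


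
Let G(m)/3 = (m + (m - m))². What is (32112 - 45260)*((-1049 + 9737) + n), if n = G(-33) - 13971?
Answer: 26506368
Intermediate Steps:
G(m) = 3*m² (G(m) = 3*(m + (m - m))² = 3*(m + 0)² = 3*m²)
n = -10704 (n = 3*(-33)² - 13971 = 3*1089 - 13971 = 3267 - 13971 = -10704)
(32112 - 45260)*((-1049 + 9737) + n) = (32112 - 45260)*((-1049 + 9737) - 10704) = -13148*(8688 - 10704) = -13148*(-2016) = 26506368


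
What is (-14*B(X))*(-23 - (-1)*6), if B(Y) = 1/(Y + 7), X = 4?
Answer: 238/11 ≈ 21.636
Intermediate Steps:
B(Y) = 1/(7 + Y)
(-14*B(X))*(-23 - (-1)*6) = (-14/(7 + 4))*(-23 - (-1)*6) = (-14/11)*(-23 - 1*(-6)) = (-14*1/11)*(-23 + 6) = -14/11*(-17) = 238/11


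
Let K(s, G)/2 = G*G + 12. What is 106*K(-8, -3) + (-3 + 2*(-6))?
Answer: 4437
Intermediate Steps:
K(s, G) = 24 + 2*G**2 (K(s, G) = 2*(G*G + 12) = 2*(G**2 + 12) = 2*(12 + G**2) = 24 + 2*G**2)
106*K(-8, -3) + (-3 + 2*(-6)) = 106*(24 + 2*(-3)**2) + (-3 + 2*(-6)) = 106*(24 + 2*9) + (-3 - 12) = 106*(24 + 18) - 15 = 106*42 - 15 = 4452 - 15 = 4437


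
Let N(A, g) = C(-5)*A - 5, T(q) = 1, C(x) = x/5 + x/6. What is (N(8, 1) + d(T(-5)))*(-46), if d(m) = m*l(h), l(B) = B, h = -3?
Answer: 3128/3 ≈ 1042.7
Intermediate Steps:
C(x) = 11*x/30 (C(x) = x*(1/5) + x*(1/6) = x/5 + x/6 = 11*x/30)
d(m) = -3*m (d(m) = m*(-3) = -3*m)
N(A, g) = -5 - 11*A/6 (N(A, g) = ((11/30)*(-5))*A - 5 = -11*A/6 - 5 = -5 - 11*A/6)
(N(8, 1) + d(T(-5)))*(-46) = ((-5 - 11/6*8) - 3*1)*(-46) = ((-5 - 44/3) - 3)*(-46) = (-59/3 - 3)*(-46) = -68/3*(-46) = 3128/3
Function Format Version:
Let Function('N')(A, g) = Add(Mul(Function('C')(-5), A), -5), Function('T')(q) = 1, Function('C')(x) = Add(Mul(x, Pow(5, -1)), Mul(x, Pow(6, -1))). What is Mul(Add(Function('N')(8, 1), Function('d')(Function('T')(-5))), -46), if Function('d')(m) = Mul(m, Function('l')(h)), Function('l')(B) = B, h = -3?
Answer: Rational(3128, 3) ≈ 1042.7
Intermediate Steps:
Function('C')(x) = Mul(Rational(11, 30), x) (Function('C')(x) = Add(Mul(x, Rational(1, 5)), Mul(x, Rational(1, 6))) = Add(Mul(Rational(1, 5), x), Mul(Rational(1, 6), x)) = Mul(Rational(11, 30), x))
Function('d')(m) = Mul(-3, m) (Function('d')(m) = Mul(m, -3) = Mul(-3, m))
Function('N')(A, g) = Add(-5, Mul(Rational(-11, 6), A)) (Function('N')(A, g) = Add(Mul(Mul(Rational(11, 30), -5), A), -5) = Add(Mul(Rational(-11, 6), A), -5) = Add(-5, Mul(Rational(-11, 6), A)))
Mul(Add(Function('N')(8, 1), Function('d')(Function('T')(-5))), -46) = Mul(Add(Add(-5, Mul(Rational(-11, 6), 8)), Mul(-3, 1)), -46) = Mul(Add(Add(-5, Rational(-44, 3)), -3), -46) = Mul(Add(Rational(-59, 3), -3), -46) = Mul(Rational(-68, 3), -46) = Rational(3128, 3)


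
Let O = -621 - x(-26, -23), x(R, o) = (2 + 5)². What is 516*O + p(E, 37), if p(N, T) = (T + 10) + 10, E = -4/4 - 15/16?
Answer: -345663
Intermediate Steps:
x(R, o) = 49 (x(R, o) = 7² = 49)
E = -31/16 (E = -4*¼ - 15*1/16 = -1 - 15/16 = -31/16 ≈ -1.9375)
O = -670 (O = -621 - 1*49 = -621 - 49 = -670)
p(N, T) = 20 + T (p(N, T) = (10 + T) + 10 = 20 + T)
516*O + p(E, 37) = 516*(-670) + (20 + 37) = -345720 + 57 = -345663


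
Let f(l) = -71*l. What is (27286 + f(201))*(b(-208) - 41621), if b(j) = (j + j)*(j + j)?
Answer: 1710626525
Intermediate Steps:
b(j) = 4*j² (b(j) = (2*j)*(2*j) = 4*j²)
(27286 + f(201))*(b(-208) - 41621) = (27286 - 71*201)*(4*(-208)² - 41621) = (27286 - 14271)*(4*43264 - 41621) = 13015*(173056 - 41621) = 13015*131435 = 1710626525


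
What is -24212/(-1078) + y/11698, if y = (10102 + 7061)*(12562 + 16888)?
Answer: 136289677319/3152611 ≈ 43231.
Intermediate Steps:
y = 505450350 (y = 17163*29450 = 505450350)
-24212/(-1078) + y/11698 = -24212/(-1078) + 505450350/11698 = -24212*(-1/1078) + 505450350*(1/11698) = 12106/539 + 252725175/5849 = 136289677319/3152611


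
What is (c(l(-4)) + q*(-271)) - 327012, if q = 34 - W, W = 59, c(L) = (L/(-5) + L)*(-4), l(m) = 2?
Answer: -1601217/5 ≈ -3.2024e+5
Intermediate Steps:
c(L) = -16*L/5 (c(L) = (L*(-1/5) + L)*(-4) = (-L/5 + L)*(-4) = (4*L/5)*(-4) = -16*L/5)
q = -25 (q = 34 - 1*59 = 34 - 59 = -25)
(c(l(-4)) + q*(-271)) - 327012 = (-16/5*2 - 25*(-271)) - 327012 = (-32/5 + 6775) - 327012 = 33843/5 - 327012 = -1601217/5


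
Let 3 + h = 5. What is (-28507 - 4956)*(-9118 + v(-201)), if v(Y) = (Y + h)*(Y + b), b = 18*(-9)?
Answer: -2112151097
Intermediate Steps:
b = -162
h = 2 (h = -3 + 5 = 2)
v(Y) = (-162 + Y)*(2 + Y) (v(Y) = (Y + 2)*(Y - 162) = (2 + Y)*(-162 + Y) = (-162 + Y)*(2 + Y))
(-28507 - 4956)*(-9118 + v(-201)) = (-28507 - 4956)*(-9118 + (-324 + (-201)² - 160*(-201))) = -33463*(-9118 + (-324 + 40401 + 32160)) = -33463*(-9118 + 72237) = -33463*63119 = -2112151097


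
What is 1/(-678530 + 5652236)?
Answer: 1/4973706 ≈ 2.0106e-7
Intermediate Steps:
1/(-678530 + 5652236) = 1/4973706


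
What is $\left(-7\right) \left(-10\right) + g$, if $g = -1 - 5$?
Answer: $64$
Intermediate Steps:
$g = -6$
$\left(-7\right) \left(-10\right) + g = \left(-7\right) \left(-10\right) - 6 = 70 - 6 = 64$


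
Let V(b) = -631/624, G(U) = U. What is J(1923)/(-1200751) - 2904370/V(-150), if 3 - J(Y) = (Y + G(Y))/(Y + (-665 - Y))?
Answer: 1447141953465089529/503853130865 ≈ 2.8722e+6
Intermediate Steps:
V(b) = -631/624 (V(b) = -631*1/624 = -631/624)
J(Y) = 3 + 2*Y/665 (J(Y) = 3 - (Y + Y)/(Y + (-665 - Y)) = 3 - 2*Y/(-665) = 3 - 2*Y*(-1)/665 = 3 - (-2)*Y/665 = 3 + 2*Y/665)
J(1923)/(-1200751) - 2904370/V(-150) = (3 + (2/665)*1923)/(-1200751) - 2904370/(-631/624) = (3 + 3846/665)*(-1/1200751) - 2904370*(-624/631) = (5841/665)*(-1/1200751) + 1812326880/631 = -5841/798499415 + 1812326880/631 = 1447141953465089529/503853130865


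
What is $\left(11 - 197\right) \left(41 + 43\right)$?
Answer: $-15624$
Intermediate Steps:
$\left(11 - 197\right) \left(41 + 43\right) = \left(-186\right) 84 = -15624$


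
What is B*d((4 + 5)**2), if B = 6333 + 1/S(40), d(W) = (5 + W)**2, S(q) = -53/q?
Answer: 2482164164/53 ≈ 4.6833e+7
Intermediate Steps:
B = 335609/53 (B = 6333 + 1/(-53/40) = 6333 - 40/53 = 335609/53 ≈ 6332.2)
B*d((4 + 5)**2) = 335609*(5 + (4 + 5)**2)**2/53 = 335609*(5 + 9**2)**2/53 = 335609*(5 + 81)**2/53 = (335609/53)*86**2 = (335609/53)*7396 = 2482164164/53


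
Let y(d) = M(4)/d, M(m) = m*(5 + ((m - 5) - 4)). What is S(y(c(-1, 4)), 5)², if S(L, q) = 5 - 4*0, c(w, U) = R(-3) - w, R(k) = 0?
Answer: 25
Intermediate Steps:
M(m) = m*(-4 + m) (M(m) = m*(5 + ((-5 + m) - 4)) = m*(5 + (-9 + m)) = m*(-4 + m))
c(w, U) = -w (c(w, U) = 0 - w = -w)
y(d) = 0 (y(d) = (4*(-4 + 4))/d = (4*0)/d = 0/d = 0)
S(L, q) = 5 (S(L, q) = 5 + 0 = 5)
S(y(c(-1, 4)), 5)² = 5² = 25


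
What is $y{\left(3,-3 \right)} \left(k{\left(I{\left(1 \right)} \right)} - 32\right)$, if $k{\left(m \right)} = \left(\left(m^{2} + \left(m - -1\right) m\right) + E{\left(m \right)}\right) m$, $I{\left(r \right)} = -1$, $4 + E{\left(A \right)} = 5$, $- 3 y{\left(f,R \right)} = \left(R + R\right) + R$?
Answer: $-102$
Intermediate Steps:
$y{\left(f,R \right)} = - R$ ($y{\left(f,R \right)} = - \frac{\left(R + R\right) + R}{3} = - \frac{2 R + R}{3} = - \frac{3 R}{3} = - R$)
$E{\left(A \right)} = 1$ ($E{\left(A \right)} = -4 + 5 = 1$)
$k{\left(m \right)} = m \left(1 + m^{2} + m \left(1 + m\right)\right)$ ($k{\left(m \right)} = \left(\left(m^{2} + \left(m - -1\right) m\right) + 1\right) m = \left(\left(m^{2} + \left(m + 1\right) m\right) + 1\right) m = \left(\left(m^{2} + \left(1 + m\right) m\right) + 1\right) m = \left(\left(m^{2} + m \left(1 + m\right)\right) + 1\right) m = \left(1 + m^{2} + m \left(1 + m\right)\right) m = m \left(1 + m^{2} + m \left(1 + m\right)\right)$)
$y{\left(3,-3 \right)} \left(k{\left(I{\left(1 \right)} \right)} - 32\right) = \left(-1\right) \left(-3\right) \left(- (1 - 1 + 2 \left(-1\right)^{2}) - 32\right) = 3 \left(- (1 - 1 + 2 \cdot 1) - 32\right) = 3 \left(- (1 - 1 + 2) - 32\right) = 3 \left(\left(-1\right) 2 - 32\right) = 3 \left(-2 - 32\right) = 3 \left(-34\right) = -102$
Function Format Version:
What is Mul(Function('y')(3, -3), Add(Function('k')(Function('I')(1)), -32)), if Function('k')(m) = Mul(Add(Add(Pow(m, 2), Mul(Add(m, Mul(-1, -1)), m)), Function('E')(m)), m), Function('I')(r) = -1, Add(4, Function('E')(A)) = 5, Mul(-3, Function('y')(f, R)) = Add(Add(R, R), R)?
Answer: -102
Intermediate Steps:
Function('y')(f, R) = Mul(-1, R) (Function('y')(f, R) = Mul(Rational(-1, 3), Add(Add(R, R), R)) = Mul(Rational(-1, 3), Add(Mul(2, R), R)) = Mul(Rational(-1, 3), Mul(3, R)) = Mul(-1, R))
Function('E')(A) = 1 (Function('E')(A) = Add(-4, 5) = 1)
Function('k')(m) = Mul(m, Add(1, Pow(m, 2), Mul(m, Add(1, m)))) (Function('k')(m) = Mul(Add(Add(Pow(m, 2), Mul(Add(m, Mul(-1, -1)), m)), 1), m) = Mul(Add(Add(Pow(m, 2), Mul(Add(m, 1), m)), 1), m) = Mul(Add(Add(Pow(m, 2), Mul(Add(1, m), m)), 1), m) = Mul(Add(Add(Pow(m, 2), Mul(m, Add(1, m))), 1), m) = Mul(Add(1, Pow(m, 2), Mul(m, Add(1, m))), m) = Mul(m, Add(1, Pow(m, 2), Mul(m, Add(1, m)))))
Mul(Function('y')(3, -3), Add(Function('k')(Function('I')(1)), -32)) = Mul(Mul(-1, -3), Add(Mul(-1, Add(1, -1, Mul(2, Pow(-1, 2)))), -32)) = Mul(3, Add(Mul(-1, Add(1, -1, Mul(2, 1))), -32)) = Mul(3, Add(Mul(-1, Add(1, -1, 2)), -32)) = Mul(3, Add(Mul(-1, 2), -32)) = Mul(3, Add(-2, -32)) = Mul(3, -34) = -102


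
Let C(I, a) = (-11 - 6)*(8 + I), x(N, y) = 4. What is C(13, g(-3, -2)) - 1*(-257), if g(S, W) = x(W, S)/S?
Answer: -100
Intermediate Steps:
g(S, W) = 4/S
C(I, a) = -136 - 17*I (C(I, a) = -17*(8 + I) = -136 - 17*I)
C(13, g(-3, -2)) - 1*(-257) = (-136 - 17*13) - 1*(-257) = (-136 - 221) + 257 = -357 + 257 = -100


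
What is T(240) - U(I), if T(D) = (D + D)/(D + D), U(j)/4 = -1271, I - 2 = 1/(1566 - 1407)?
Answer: 5085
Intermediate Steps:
I = 319/159 (I = 2 + 1/(1566 - 1407) = 2 + 1/159 = 319/159 ≈ 2.0063)
U(j) = -5084 (U(j) = 4*(-1271) = -5084)
T(D) = 1 (T(D) = (2*D)/((2*D)) = (2*D)*(1/(2*D)) = 1)
T(240) - U(I) = 1 - 1*(-5084) = 1 + 5084 = 5085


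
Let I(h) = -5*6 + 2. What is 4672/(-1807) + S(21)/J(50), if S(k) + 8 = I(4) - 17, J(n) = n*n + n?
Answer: -12009371/4607850 ≈ -2.6063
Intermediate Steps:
I(h) = -28 (I(h) = -30 + 2 = -28)
J(n) = n + n² (J(n) = n² + n = n + n²)
S(k) = -53 (S(k) = -8 + (-28 - 17) = -8 - 45 = -53)
4672/(-1807) + S(21)/J(50) = 4672/(-1807) - 53*1/(50*(1 + 50)) = 4672*(-1/1807) - 53/(50*51) = -4672/1807 - 53/2550 = -12009371/4607850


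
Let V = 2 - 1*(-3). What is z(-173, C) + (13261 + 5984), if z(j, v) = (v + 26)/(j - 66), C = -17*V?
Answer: 4599614/239 ≈ 19245.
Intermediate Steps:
V = 5 (V = 2 + 3 = 5)
C = -85 (C = -17*5 = -85)
z(j, v) = (26 + v)/(-66 + j)
z(-173, C) + (13261 + 5984) = (26 - 85)/(-66 - 173) + (13261 + 5984) = -59/(-239) + 19245 = -1/239*(-59) + 19245 = 59/239 + 19245 = 4599614/239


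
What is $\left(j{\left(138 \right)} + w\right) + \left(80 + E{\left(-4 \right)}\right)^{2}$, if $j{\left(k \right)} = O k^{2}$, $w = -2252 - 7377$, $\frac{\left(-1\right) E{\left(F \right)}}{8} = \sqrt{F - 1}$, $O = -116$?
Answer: $-2212653 - 1280 i \sqrt{5} \approx -2.2127 \cdot 10^{6} - 2862.2 i$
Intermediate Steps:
$E{\left(F \right)} = - 8 \sqrt{-1 + F}$ ($E{\left(F \right)} = - 8 \sqrt{F - 1} = - 8 \sqrt{-1 + F}$)
$w = -9629$
$j{\left(k \right)} = - 116 k^{2}$
$\left(j{\left(138 \right)} + w\right) + \left(80 + E{\left(-4 \right)}\right)^{2} = \left(- 116 \cdot 138^{2} - 9629\right) + \left(80 - 8 \sqrt{-1 - 4}\right)^{2} = \left(\left(-116\right) 19044 - 9629\right) + \left(80 - 8 \sqrt{-5}\right)^{2} = \left(-2209104 - 9629\right) + \left(80 - 8 i \sqrt{5}\right)^{2} = -2218733 + \left(80 - 8 i \sqrt{5}\right)^{2}$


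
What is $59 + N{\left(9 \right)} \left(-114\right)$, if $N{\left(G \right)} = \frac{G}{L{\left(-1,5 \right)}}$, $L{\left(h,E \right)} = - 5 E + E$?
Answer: $\frac{1103}{10} \approx 110.3$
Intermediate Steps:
$L{\left(h,E \right)} = - 4 E$
$N{\left(G \right)} = - \frac{G}{20}$ ($N{\left(G \right)} = \frac{G}{\left(-4\right) 5} = \frac{G}{-20} = G \left(- \frac{1}{20}\right) = - \frac{G}{20}$)
$59 + N{\left(9 \right)} \left(-114\right) = 59 + \left(- \frac{1}{20}\right) 9 \left(-114\right) = 59 - - \frac{513}{10} = 59 + \frac{513}{10} = \frac{1103}{10}$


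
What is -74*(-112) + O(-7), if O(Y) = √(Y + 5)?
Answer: 8288 + I*√2 ≈ 8288.0 + 1.4142*I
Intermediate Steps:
O(Y) = √(5 + Y)
-74*(-112) + O(-7) = -74*(-112) + √(5 - 7) = 8288 + √(-2) = 8288 + I*√2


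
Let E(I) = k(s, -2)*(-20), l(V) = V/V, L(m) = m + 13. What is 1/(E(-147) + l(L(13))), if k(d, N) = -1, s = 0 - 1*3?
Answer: 1/21 ≈ 0.047619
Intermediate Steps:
s = -3 (s = 0 - 3 = -3)
L(m) = 13 + m
l(V) = 1
E(I) = 20 (E(I) = -1*(-20) = 20)
1/(E(-147) + l(L(13))) = 1/(20 + 1) = 1/21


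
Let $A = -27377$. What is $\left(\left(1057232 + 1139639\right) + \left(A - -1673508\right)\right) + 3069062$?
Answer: $6912064$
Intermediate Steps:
$\left(\left(1057232 + 1139639\right) + \left(A - -1673508\right)\right) + 3069062 = \left(\left(1057232 + 1139639\right) - -1646131\right) + 3069062 = \left(2196871 + \left(-27377 + 1673508\right)\right) + 3069062 = \left(2196871 + 1646131\right) + 3069062 = 3843002 + 3069062 = 6912064$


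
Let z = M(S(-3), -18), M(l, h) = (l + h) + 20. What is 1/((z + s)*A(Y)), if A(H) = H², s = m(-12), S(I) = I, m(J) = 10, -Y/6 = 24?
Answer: 1/186624 ≈ 5.3584e-6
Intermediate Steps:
Y = -144 (Y = -6*24 = -144)
M(l, h) = 20 + h + l (M(l, h) = (h + l) + 20 = 20 + h + l)
z = -1 (z = 20 - 18 - 3 = -1)
s = 10
1/((z + s)*A(Y)) = 1/((-1 + 10)*((-144)²)) = 1/(9*20736) = (⅑)*(1/20736) = 1/186624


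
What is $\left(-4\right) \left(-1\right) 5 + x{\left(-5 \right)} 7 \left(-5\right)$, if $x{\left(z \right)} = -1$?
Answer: $55$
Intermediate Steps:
$\left(-4\right) \left(-1\right) 5 + x{\left(-5 \right)} 7 \left(-5\right) = \left(-4\right) \left(-1\right) 5 - 7 \left(-5\right) = 4 \cdot 5 - -35 = 20 + 35 = 55$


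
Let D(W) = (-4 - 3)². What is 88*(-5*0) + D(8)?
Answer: 49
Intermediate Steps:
D(W) = 49 (D(W) = (-7)² = 49)
88*(-5*0) + D(8) = 88*(-5*0) + 49 = 88*0 + 49 = 0 + 49 = 49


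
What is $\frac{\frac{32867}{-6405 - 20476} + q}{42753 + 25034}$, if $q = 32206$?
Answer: $\frac{865696619}{1822182347} \approx 0.47509$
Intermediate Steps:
$\frac{\frac{32867}{-6405 - 20476} + q}{42753 + 25034} = \frac{\frac{32867}{-6405 - 20476} + 32206}{42753 + 25034} = \frac{\frac{32867}{-6405 - 20476} + 32206}{67787} = \left(\frac{32867}{-26881} + 32206\right) \frac{1}{67787} = \left(32867 \left(- \frac{1}{26881}\right) + 32206\right) \frac{1}{67787} = \left(- \frac{32867}{26881} + 32206\right) \frac{1}{67787} = \frac{865696619}{26881} \cdot \frac{1}{67787} = \frac{865696619}{1822182347}$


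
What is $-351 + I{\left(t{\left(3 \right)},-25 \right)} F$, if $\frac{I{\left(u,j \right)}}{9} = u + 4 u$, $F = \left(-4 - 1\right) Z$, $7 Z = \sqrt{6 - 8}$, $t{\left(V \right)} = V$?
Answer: $-351 - \frac{675 i \sqrt{2}}{7} \approx -351.0 - 136.37 i$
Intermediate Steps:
$Z = \frac{i \sqrt{2}}{7}$ ($Z = \frac{\sqrt{6 - 8}}{7} = \frac{\sqrt{-2}}{7} = \frac{i \sqrt{2}}{7} \approx 0.20203 i$)
$F = - \frac{5 i \sqrt{2}}{7}$ ($F = \left(-4 - 1\right) \frac{i \sqrt{2}}{7} = - 5 \frac{i \sqrt{2}}{7} = - \frac{5 i \sqrt{2}}{7} \approx - 1.0102 i$)
$I{\left(u,j \right)} = 45 u$ ($I{\left(u,j \right)} = 9 \left(u + 4 u\right) = 9 \cdot 5 u = 45 u$)
$-351 + I{\left(t{\left(3 \right)},-25 \right)} F = -351 + 45 \cdot 3 \left(- \frac{5 i \sqrt{2}}{7}\right) = -351 + 135 \left(- \frac{5 i \sqrt{2}}{7}\right) = -351 - \frac{675 i \sqrt{2}}{7}$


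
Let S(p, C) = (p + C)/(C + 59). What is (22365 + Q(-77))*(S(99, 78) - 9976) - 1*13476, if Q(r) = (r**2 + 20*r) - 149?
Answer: -36358509887/137 ≈ -2.6539e+8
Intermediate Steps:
Q(r) = -149 + r**2 + 20*r
S(p, C) = (C + p)/(59 + C)
(22365 + Q(-77))*(S(99, 78) - 9976) - 1*13476 = (22365 + (-149 + (-77)**2 + 20*(-77)))*((78 + 99)/(59 + 78) - 9976) - 1*13476 = (22365 + (-149 + 5929 - 1540))*(177/137 - 9976) - 13476 = (22365 + 4240)*((1/137)*177 - 9976) - 13476 = 26605*(177/137 - 9976) - 13476 = 26605*(-1366535/137) - 13476 = -36356663675/137 - 13476 = -36358509887/137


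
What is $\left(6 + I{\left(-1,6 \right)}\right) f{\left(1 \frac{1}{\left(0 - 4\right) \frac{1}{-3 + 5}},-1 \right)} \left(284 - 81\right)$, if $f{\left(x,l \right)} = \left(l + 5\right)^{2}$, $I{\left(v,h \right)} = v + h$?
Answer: $35728$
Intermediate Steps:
$I{\left(v,h \right)} = h + v$
$f{\left(x,l \right)} = \left(5 + l\right)^{2}$
$\left(6 + I{\left(-1,6 \right)}\right) f{\left(1 \frac{1}{\left(0 - 4\right) \frac{1}{-3 + 5}},-1 \right)} \left(284 - 81\right) = \left(6 + \left(6 - 1\right)\right) \left(5 - 1\right)^{2} \left(284 - 81\right) = \left(6 + 5\right) 4^{2} \cdot 203 = 11 \cdot 16 \cdot 203 = 176 \cdot 203 = 35728$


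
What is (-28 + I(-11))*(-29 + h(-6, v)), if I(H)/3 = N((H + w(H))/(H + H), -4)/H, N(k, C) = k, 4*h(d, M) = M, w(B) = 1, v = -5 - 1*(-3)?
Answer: 200777/242 ≈ 829.66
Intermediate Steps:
v = -2 (v = -5 + 3 = -2)
h(d, M) = M/4
I(H) = 3*(1 + H)/(2*H**2) (I(H) = 3*(((H + 1)/(H + H))/H) = 3*(((1 + H)/((2*H)))/H) = 3*(((1 + H)*(1/(2*H)))/H) = 3*(((1 + H)/(2*H))/H) = 3*((1 + H)/(2*H**2)) = 3*(1 + H)/(2*H**2))
(-28 + I(-11))*(-29 + h(-6, v)) = (-28 + (3/2)*(1 - 11)/(-11)**2)*(-29 + (1/4)*(-2)) = (-28 + (3/2)*(1/121)*(-10))*(-29 - 1/2) = (-28 - 15/121)*(-59/2) = -3403/121*(-59/2) = 200777/242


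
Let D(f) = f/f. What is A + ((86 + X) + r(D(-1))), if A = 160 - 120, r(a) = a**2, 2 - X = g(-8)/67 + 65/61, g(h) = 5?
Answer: 522563/4087 ≈ 127.86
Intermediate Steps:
D(f) = 1
X = 3514/4087 (X = 2 - (5/67 + 65/61) = 2 - 1*4660/4087 = 2 - 4660/4087 = 3514/4087 ≈ 0.85980)
A = 40
A + ((86 + X) + r(D(-1))) = 40 + ((86 + 3514/4087) + 1**2) = 40 + (354996/4087 + 1) = 40 + 359083/4087 = 522563/4087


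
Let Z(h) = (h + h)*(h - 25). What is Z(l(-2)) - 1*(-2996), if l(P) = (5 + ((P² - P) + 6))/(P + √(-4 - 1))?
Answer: 2*(-359*I + 6417*√5)/(-I + 4*√5) ≈ 3177.8 + 275.01*I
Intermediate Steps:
l(P) = (11 + P² - P)/(P + I*√5) (l(P) = (5 + (6 + P² - P))/(P + √(-5)) = (11 + P² - P)/(P + I*√5))
Z(h) = 2*h*(-25 + h) (Z(h) = (2*h)*(-25 + h) = 2*h*(-25 + h))
Z(l(-2)) - 1*(-2996) = 2*((11 + (-2)² - 1*(-2))/(-2 + I*√5))*(-25 + (11 + (-2)² - 1*(-2))/(-2 + I*√5)) - 1*(-2996) = 2*((11 + 4 + 2)/(-2 + I*√5))*(-25 + (11 + 4 + 2)/(-2 + I*√5)) + 2996 = 2*(17/(-2 + I*√5))*(-25 + 17/(-2 + I*√5)) + 2996 = 34*(-25 + 17/(-2 + I*√5))/(-2 + I*√5) + 2996 = 2996 + 34*(-25 + 17/(-2 + I*√5))/(-2 + I*√5)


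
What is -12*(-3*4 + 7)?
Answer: 60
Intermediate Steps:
-12*(-3*4 + 7) = -12*(-12 + 7) = -12*(-5) = 60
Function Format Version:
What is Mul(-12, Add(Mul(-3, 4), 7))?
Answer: 60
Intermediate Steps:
Mul(-12, Add(Mul(-3, 4), 7)) = Mul(-12, Add(-12, 7)) = Mul(-12, -5) = 60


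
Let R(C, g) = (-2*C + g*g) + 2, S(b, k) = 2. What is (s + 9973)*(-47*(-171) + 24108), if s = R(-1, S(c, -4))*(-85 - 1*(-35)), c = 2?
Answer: 307724085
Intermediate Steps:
R(C, g) = 2 + g**2 - 2*C (R(C, g) = (-2*C + g**2) + 2 = (g**2 - 2*C) + 2 = 2 + g**2 - 2*C)
s = -400 (s = (2 + 2**2 - 2*(-1))*(-85 - 1*(-35)) = (2 + 4 + 2)*(-85 + 35) = 8*(-50) = -400)
(s + 9973)*(-47*(-171) + 24108) = (-400 + 9973)*(-47*(-171) + 24108) = 9573*(8037 + 24108) = 9573*32145 = 307724085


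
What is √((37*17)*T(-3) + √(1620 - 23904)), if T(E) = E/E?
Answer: √(629 + 6*I*√619) ≈ 25.253 + 2.9556*I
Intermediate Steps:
T(E) = 1
√((37*17)*T(-3) + √(1620 - 23904)) = √((37*17)*1 + √(1620 - 23904)) = √(629*1 + √(-22284)) = √(629 + 6*I*√619)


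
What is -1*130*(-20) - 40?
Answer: 2560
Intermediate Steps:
-1*130*(-20) - 40 = -130*(-20) - 40 = 2600 - 40 = 2560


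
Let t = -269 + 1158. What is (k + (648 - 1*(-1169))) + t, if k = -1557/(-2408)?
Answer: 6517605/2408 ≈ 2706.6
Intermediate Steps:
t = 889
k = 1557/2408 (k = -1557*(-1/2408) = 1557/2408 ≈ 0.64660)
(k + (648 - 1*(-1169))) + t = (1557/2408 + (648 - 1*(-1169))) + 889 = (1557/2408 + (648 + 1169)) + 889 = (1557/2408 + 1817) + 889 = 4376893/2408 + 889 = 6517605/2408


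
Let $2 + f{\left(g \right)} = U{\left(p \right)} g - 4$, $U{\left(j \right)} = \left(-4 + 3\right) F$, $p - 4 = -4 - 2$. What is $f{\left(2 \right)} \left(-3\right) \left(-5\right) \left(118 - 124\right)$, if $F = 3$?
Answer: $1080$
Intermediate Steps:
$p = -2$ ($p = 4 - 6 = -2$)
$U{\left(j \right)} = -3$ ($U{\left(j \right)} = \left(-4 + 3\right) 3 = \left(-1\right) 3 = -3$)
$f{\left(g \right)} = -6 - 3 g$ ($f{\left(g \right)} = -2 - \left(4 + 3 g\right) = -6 - 3 g$)
$f{\left(2 \right)} \left(-3\right) \left(-5\right) \left(118 - 124\right) = \left(-6 - 6\right) \left(-3\right) \left(-5\right) \left(118 - 124\right) = \left(-6 - 6\right) \left(-3\right) \left(-5\right) \left(-6\right) = \left(-12\right) \left(-3\right) \left(-5\right) \left(-6\right) = 36 \left(-5\right) \left(-6\right) = \left(-180\right) \left(-6\right) = 1080$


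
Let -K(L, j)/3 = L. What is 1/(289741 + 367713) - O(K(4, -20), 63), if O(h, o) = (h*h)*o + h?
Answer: -5956533239/657454 ≈ -9060.0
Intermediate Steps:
K(L, j) = -3*L
O(h, o) = h + o*h² (O(h, o) = h²*o + h = o*h² + h = h + o*h²)
1/(289741 + 367713) - O(K(4, -20), 63) = 1/(289741 + 367713) - (-3*4)*(1 - 3*4*63) = 1/657454 - (-12)*(1 - 12*63) = 1/657454 - (-12)*(1 - 756) = 1/657454 - (-12)*(-755) = 1/657454 - 1*9060 = 1/657454 - 9060 = -5956533239/657454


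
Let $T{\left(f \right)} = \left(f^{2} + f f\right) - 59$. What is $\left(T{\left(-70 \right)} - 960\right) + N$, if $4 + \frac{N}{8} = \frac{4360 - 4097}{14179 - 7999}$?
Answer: $\frac{13517731}{1545} \approx 8749.3$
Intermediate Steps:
$N = - \frac{48914}{1545}$ ($N = -32 + 8 \frac{4360 - 4097}{14179 - 7999} = -32 + 8 \frac{4360 - 4097}{6180} = -32 + 8 \cdot 263 \cdot \frac{1}{6180} = -32 + 8 \cdot \frac{263}{6180} = -32 + \frac{526}{1545} = - \frac{48914}{1545} \approx -31.66$)
$T{\left(f \right)} = -59 + 2 f^{2}$ ($T{\left(f \right)} = \left(f^{2} + f^{2}\right) - 59 = 2 f^{2} - 59 = -59 + 2 f^{2}$)
$\left(T{\left(-70 \right)} - 960\right) + N = \left(\left(-59 + 2 \left(-70\right)^{2}\right) - 960\right) - \frac{48914}{1545} = \left(\left(-59 + 2 \cdot 4900\right) - 960\right) - \frac{48914}{1545} = \left(\left(-59 + 9800\right) - 960\right) - \frac{48914}{1545} = \left(9741 - 960\right) - \frac{48914}{1545} = 8781 - \frac{48914}{1545} = \frac{13517731}{1545}$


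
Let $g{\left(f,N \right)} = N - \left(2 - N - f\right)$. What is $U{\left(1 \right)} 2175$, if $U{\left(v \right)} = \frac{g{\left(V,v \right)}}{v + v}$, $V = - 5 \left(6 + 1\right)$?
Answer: $- \frac{76125}{2} \approx -38063.0$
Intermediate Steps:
$V = -35$ ($V = \left(-5\right) 7 = -35$)
$g{\left(f,N \right)} = -2 + f + 2 N$ ($g{\left(f,N \right)} = N - \left(2 - N - f\right) = N + \left(-2 + N + f\right) = -2 + f + 2 N$)
$U{\left(v \right)} = \frac{-37 + 2 v}{2 v}$ ($U{\left(v \right)} = \frac{-2 - 35 + 2 v}{v + v} = \frac{-37 + 2 v}{2 v}$)
$U{\left(1 \right)} 2175 = \frac{- \frac{37}{2} + 1}{1} \cdot 2175 = 1 \left(- \frac{35}{2}\right) 2175 = \left(- \frac{35}{2}\right) 2175 = - \frac{76125}{2}$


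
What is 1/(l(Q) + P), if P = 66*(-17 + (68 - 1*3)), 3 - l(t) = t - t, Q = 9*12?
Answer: 1/3171 ≈ 0.00031536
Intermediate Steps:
Q = 108
l(t) = 3 (l(t) = 3 - (t - t) = 3 - 1*0 = 3 + 0 = 3)
P = 3168 (P = 66*(-17 + (68 - 3)) = 66*(-17 + 65) = 66*48 = 3168)
1/(l(Q) + P) = 1/(3 + 3168) = 1/3171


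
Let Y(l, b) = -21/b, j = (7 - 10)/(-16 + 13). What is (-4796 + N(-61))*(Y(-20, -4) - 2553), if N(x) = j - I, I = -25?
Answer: 24305535/2 ≈ 1.2153e+7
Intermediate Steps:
j = 1 (j = -3/(-3) = -3*(-⅓) = 1)
N(x) = 26 (N(x) = 1 - 1*(-25) = 1 + 25 = 26)
(-4796 + N(-61))*(Y(-20, -4) - 2553) = (-4796 + 26)*(-21/(-4) - 2553) = -4770*(-21*(-¼) - 2553) = -4770*(21/4 - 2553) = -4770*(-10191/4) = 24305535/2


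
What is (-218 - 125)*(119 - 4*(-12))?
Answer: -57281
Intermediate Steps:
(-218 - 125)*(119 - 4*(-12)) = -343*(119 + 48) = -343*167 = -57281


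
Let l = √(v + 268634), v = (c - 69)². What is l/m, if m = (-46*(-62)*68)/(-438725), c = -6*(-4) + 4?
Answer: -57225*√30035/8432 ≈ -1176.2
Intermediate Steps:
c = 28 (c = 24 + 4 = 28)
m = -8432/19075 (m = (2852*68)*(-1/438725) = 193936*(-1/438725) = -8432/19075 ≈ -0.44204)
v = 1681 (v = (28 - 69)² = (-41)² = 1681)
l = 3*√30035 (l = √(1681 + 268634) = √270315 = 3*√30035 ≈ 519.92)
l/m = (3*√30035)/(-8432/19075) = (3*√30035)*(-19075/8432) = -57225*√30035/8432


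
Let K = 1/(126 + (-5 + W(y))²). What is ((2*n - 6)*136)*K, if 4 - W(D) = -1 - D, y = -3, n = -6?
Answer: -272/15 ≈ -18.133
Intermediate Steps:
W(D) = 5 + D (W(D) = 4 - (-1 - D) = 4 + (1 + D) = 5 + D)
K = 1/135 (K = 1/(126 + (-5 + (5 - 3))²) = 1/(126 + (-5 + 2)²) = 1/(126 + (-3)²) = 1/(126 + 9) = 1/135 ≈ 0.0074074)
((2*n - 6)*136)*K = ((2*(-6) - 6)*136)*(1/135) = ((-12 - 6)*136)*(1/135) = -18*136*(1/135) = -2448*1/135 = -272/15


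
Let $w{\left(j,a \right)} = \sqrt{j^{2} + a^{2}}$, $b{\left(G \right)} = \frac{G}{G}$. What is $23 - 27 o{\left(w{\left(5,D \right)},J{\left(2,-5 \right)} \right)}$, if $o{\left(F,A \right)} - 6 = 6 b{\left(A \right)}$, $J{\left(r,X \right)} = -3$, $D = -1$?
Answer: $-301$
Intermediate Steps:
$b{\left(G \right)} = 1$
$w{\left(j,a \right)} = \sqrt{a^{2} + j^{2}}$
$o{\left(F,A \right)} = 12$ ($o{\left(F,A \right)} = 6 + 6 \cdot 1 = 6 + 6 = 12$)
$23 - 27 o{\left(w{\left(5,D \right)},J{\left(2,-5 \right)} \right)} = 23 - 324 = -301$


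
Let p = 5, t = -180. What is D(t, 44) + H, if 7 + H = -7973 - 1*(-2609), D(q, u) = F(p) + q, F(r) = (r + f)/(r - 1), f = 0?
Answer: -22199/4 ≈ -5549.8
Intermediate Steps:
F(r) = r/(-1 + r) (F(r) = (r + 0)/(r - 1) = r/(-1 + r))
D(q, u) = 5/4 + q (D(q, u) = 5/(-1 + 5) + q = 5/4 + q)
H = -5371 (H = -7 + (-7973 - 1*(-2609)) = -7 + (-7973 + 2609) = -7 - 5364 = -5371)
D(t, 44) + H = (5/4 - 180) - 5371 = -715/4 - 5371 = -22199/4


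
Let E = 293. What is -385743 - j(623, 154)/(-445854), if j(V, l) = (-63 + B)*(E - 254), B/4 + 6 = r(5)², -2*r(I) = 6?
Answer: -57328353837/148618 ≈ -3.8574e+5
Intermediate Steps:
r(I) = -3 (r(I) = -½*6 = -3)
B = 12 (B = -24 + 4*(-3)² = -24 + 4*9 = -24 + 36 = 12)
j(V, l) = -1989 (j(V, l) = (-63 + 12)*(293 - 254) = -51*39 = -1989)
-385743 - j(623, 154)/(-445854) = -385743 - (-1989)/(-445854) = -385743 - (-1989)*(-1)/445854 = -385743 - 1*663/148618 = -385743 - 663/148618 = -57328353837/148618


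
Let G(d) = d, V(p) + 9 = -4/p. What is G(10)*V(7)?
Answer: -670/7 ≈ -95.714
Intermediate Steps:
V(p) = -9 - 4/p
G(10)*V(7) = 10*(-9 - 4/7) = 10*(-67/7) = -670/7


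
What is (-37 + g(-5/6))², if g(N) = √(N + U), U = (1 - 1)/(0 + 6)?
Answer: (222 - I*√30)²/36 ≈ 1368.2 - 67.552*I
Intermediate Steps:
U = 0 (U = 0/6 = 0*(⅙) = 0)
g(N) = √N (g(N) = √(N + 0) = √N)
(-37 + g(-5/6))² = (-37 + √(-5/6))² = (-37 + √(-5*⅙))² = (-37 + √(-⅚))² = (-37 + I*√30/6)²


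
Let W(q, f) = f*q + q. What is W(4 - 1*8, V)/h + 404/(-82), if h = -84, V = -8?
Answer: -647/123 ≈ -5.2602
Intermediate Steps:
W(q, f) = q + f*q
W(4 - 1*8, V)/h + 404/(-82) = ((4 - 1*8)*(1 - 8))/(-84) + 404/(-82) = ((4 - 8)*(-7))*(-1/84) + 404*(-1/82) = -4*(-7)*(-1/84) - 202/41 = 28*(-1/84) - 202/41 = -⅓ - 202/41 = -647/123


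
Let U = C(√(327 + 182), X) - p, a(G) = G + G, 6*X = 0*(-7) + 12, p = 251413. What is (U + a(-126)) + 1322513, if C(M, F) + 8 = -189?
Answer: 1070651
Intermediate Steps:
X = 2 (X = (0*(-7) + 12)/6 = (0 + 12)/6 = (⅙)*12 = 2)
C(M, F) = -197 (C(M, F) = -8 - 189 = -197)
a(G) = 2*G
U = -251610 (U = -197 - 1*251413 = -197 - 251413 = -251610)
(U + a(-126)) + 1322513 = (-251610 + 2*(-126)) + 1322513 = (-251610 - 252) + 1322513 = -251862 + 1322513 = 1070651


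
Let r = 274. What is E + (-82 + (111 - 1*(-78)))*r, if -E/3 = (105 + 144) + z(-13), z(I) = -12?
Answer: 28607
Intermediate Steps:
E = -711 (E = -3*((105 + 144) - 12) = -3*(249 - 12) = -3*237 = -711)
E + (-82 + (111 - 1*(-78)))*r = -711 + (-82 + (111 - 1*(-78)))*274 = -711 + (-82 + (111 + 78))*274 = -711 + (-82 + 189)*274 = -711 + 107*274 = -711 + 29318 = 28607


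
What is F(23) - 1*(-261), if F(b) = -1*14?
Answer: 247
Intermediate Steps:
F(b) = -14
F(23) - 1*(-261) = -14 - 1*(-261) = -14 + 261 = 247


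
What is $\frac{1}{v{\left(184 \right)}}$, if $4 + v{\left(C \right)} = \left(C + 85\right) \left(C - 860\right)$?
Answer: $- \frac{1}{181848} \approx -5.4991 \cdot 10^{-6}$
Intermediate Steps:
$v{\left(C \right)} = -4 + \left(-860 + C\right) \left(85 + C\right)$ ($v{\left(C \right)} = -4 + \left(C + 85\right) \left(C - 860\right) = -4 + \left(85 + C\right) \left(-860 + C\right) = -4 + \left(-860 + C\right) \left(85 + C\right)$)
$\frac{1}{v{\left(184 \right)}} = \frac{1}{-73104 + 184^{2} - 142600} = \frac{1}{-73104 + 33856 - 142600} = \frac{1}{-181848} = - \frac{1}{181848}$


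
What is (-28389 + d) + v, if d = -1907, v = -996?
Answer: -31292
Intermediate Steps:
(-28389 + d) + v = (-28389 - 1907) - 996 = -30296 - 996 = -31292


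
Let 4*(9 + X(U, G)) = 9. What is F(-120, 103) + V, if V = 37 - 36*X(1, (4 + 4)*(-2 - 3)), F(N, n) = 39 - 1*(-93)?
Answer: 412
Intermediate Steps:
X(U, G) = -27/4 (X(U, G) = -9 + (¼)*9 = -9 + 9/4 = -27/4)
F(N, n) = 132 (F(N, n) = 39 + 93 = 132)
V = 280 (V = 37 - 36*(-27/4) = 37 + 243 = 280)
F(-120, 103) + V = 132 + 280 = 412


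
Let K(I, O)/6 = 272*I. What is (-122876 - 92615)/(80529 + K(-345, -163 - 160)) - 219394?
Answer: -105859802843/482511 ≈ -2.1939e+5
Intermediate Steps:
K(I, O) = 1632*I (K(I, O) = 6*(272*I) = 1632*I)
(-122876 - 92615)/(80529 + K(-345, -163 - 160)) - 219394 = (-122876 - 92615)/(80529 + 1632*(-345)) - 219394 = -215491/(80529 - 563040) - 219394 = -215491/(-482511) - 219394 = -215491*(-1/482511) - 219394 = 215491/482511 - 219394 = -105859802843/482511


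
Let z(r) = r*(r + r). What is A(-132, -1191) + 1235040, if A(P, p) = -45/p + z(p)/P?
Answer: 10599127371/8734 ≈ 1.2135e+6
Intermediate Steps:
z(r) = 2*r**2 (z(r) = r*(2*r) = 2*r**2)
A(P, p) = -45/p + 2*p**2/P (A(P, p) = -45/p + (2*p**2)/P = -45/p + 2*p**2/P)
A(-132, -1191) + 1235040 = (-45/(-1191) + 2*(-1191)**2/(-132)) + 1235040 = (-45*(-1/1191) + 2*(-1/132)*1418481) + 1235040 = (15/397 - 472827/22) + 1235040 = -187711989/8734 + 1235040 = 10599127371/8734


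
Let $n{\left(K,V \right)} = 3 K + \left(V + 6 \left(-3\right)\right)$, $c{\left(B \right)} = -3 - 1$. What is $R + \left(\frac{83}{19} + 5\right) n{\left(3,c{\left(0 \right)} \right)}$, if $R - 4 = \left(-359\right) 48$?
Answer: $- \frac{329646}{19} \approx -17350.0$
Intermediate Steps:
$c{\left(B \right)} = -4$
$R = -17228$ ($R = 4 - 17232 = -17228$)
$n{\left(K,V \right)} = -18 + V + 3 K$ ($n{\left(K,V \right)} = 3 K + \left(V - 18\right) = 3 K + \left(-18 + V\right) = -18 + V + 3 K$)
$R + \left(\frac{83}{19} + 5\right) n{\left(3,c{\left(0 \right)} \right)} = -17228 + \left(\frac{83}{19} + 5\right) \left(-18 - 4 + 3 \cdot 3\right) = -17228 + \left(83 \cdot \frac{1}{19} + 5\right) \left(-18 - 4 + 9\right) = -17228 + \left(\frac{83}{19} + 5\right) \left(-13\right) = -17228 + \frac{178}{19} \left(-13\right) = -17228 - \frac{2314}{19} = - \frac{329646}{19}$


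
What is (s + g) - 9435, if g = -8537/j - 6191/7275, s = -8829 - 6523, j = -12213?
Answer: -734109306511/29616525 ≈ -24787.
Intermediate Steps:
s = -15352
g = -4501336/29616525 (g = -8537/(-12213) - 6191/7275 = -8537*(-1/12213) - 6191*1/7275 = 8537/12213 - 6191/7275 = -4501336/29616525 ≈ -0.15199)
(s + g) - 9435 = (-15352 - 4501336/29616525) - 9435 = -454677393136/29616525 - 9435 = -734109306511/29616525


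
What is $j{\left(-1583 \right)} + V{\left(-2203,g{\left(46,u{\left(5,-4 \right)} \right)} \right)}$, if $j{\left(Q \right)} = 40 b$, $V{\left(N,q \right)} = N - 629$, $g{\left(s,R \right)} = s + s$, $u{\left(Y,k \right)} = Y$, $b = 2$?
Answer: $-2752$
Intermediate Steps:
$g{\left(s,R \right)} = 2 s$
$V{\left(N,q \right)} = -629 + N$
$j{\left(Q \right)} = 80$ ($j{\left(Q \right)} = 40 \cdot 2 = 80$)
$j{\left(-1583 \right)} + V{\left(-2203,g{\left(46,u{\left(5,-4 \right)} \right)} \right)} = 80 - 2832 = -2752$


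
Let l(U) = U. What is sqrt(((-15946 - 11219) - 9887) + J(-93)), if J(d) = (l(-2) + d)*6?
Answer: I*sqrt(37622) ≈ 193.96*I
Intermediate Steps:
J(d) = -12 + 6*d (J(d) = (-2 + d)*6 = -12 + 6*d)
sqrt(((-15946 - 11219) - 9887) + J(-93)) = sqrt(((-15946 - 11219) - 9887) + (-12 + 6*(-93))) = sqrt((-27165 - 9887) + (-12 - 558)) = sqrt(-37052 - 570) = sqrt(-37622) = I*sqrt(37622)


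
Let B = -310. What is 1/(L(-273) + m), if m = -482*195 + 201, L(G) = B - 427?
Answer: -1/94526 ≈ -1.0579e-5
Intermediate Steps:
L(G) = -737 (L(G) = -310 - 427 = -737)
m = -93789 (m = -93990 + 201 = -93789)
1/(L(-273) + m) = 1/(-737 - 93789) = 1/(-94526) = -1/94526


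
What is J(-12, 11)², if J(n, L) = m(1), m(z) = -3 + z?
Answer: 4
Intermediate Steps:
J(n, L) = -2 (J(n, L) = -3 + 1 = -2)
J(-12, 11)² = (-2)² = 4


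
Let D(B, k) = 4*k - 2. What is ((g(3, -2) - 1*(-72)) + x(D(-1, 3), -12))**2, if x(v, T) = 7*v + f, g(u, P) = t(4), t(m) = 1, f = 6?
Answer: 22201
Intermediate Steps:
g(u, P) = 1
D(B, k) = -2 + 4*k
x(v, T) = 6 + 7*v (x(v, T) = 7*v + 6 = 6 + 7*v)
((g(3, -2) - 1*(-72)) + x(D(-1, 3), -12))**2 = ((1 - 1*(-72)) + (6 + 7*(-2 + 4*3)))**2 = ((1 + 72) + (6 + 7*(-2 + 12)))**2 = (73 + (6 + 7*10))**2 = (73 + (6 + 70))**2 = (73 + 76)**2 = 149**2 = 22201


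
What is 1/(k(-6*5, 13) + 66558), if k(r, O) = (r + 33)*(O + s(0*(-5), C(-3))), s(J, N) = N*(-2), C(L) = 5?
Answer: 1/66567 ≈ 1.5022e-5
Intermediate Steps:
s(J, N) = -2*N
k(r, O) = (-10 + O)*(33 + r) (k(r, O) = (r + 33)*(O - 2*5) = (33 + r)*(O - 10) = (33 + r)*(-10 + O) = (-10 + O)*(33 + r))
1/(k(-6*5, 13) + 66558) = 1/((-330 - (-60)*5 + 33*13 + 13*(-6*5)) + 66558) = 1/((-330 - 10*(-30) + 429 + 13*(-30)) + 66558) = 1/((-330 + 300 + 429 - 390) + 66558) = 1/(9 + 66558) = 1/66567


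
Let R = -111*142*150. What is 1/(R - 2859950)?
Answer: -1/5224250 ≈ -1.9141e-7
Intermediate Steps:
R = -2364300 (R = -15762*150 = -2364300)
1/(R - 2859950) = 1/(-2364300 - 2859950) = 1/(-5224250) = -1/5224250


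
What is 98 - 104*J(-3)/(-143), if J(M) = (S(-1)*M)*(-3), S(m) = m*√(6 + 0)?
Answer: 98 - 72*√6/11 ≈ 81.967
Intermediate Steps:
S(m) = m*√6
J(M) = 3*M*√6 (J(M) = ((-√6)*M)*(-3) = -M*√6*(-3) = 3*M*√6)
98 - 104*J(-3)/(-143) = 98 - 104*3*(-3)*√6/(-143) = 98 - 104*(-9*√6)*(-1)/143 = 98 - 72*√6/11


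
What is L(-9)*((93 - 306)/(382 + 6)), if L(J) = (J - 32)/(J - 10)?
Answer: -8733/7372 ≈ -1.1846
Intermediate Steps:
L(J) = (-32 + J)/(-10 + J)
L(-9)*((93 - 306)/(382 + 6)) = ((-32 - 9)/(-10 - 9))*((93 - 306)/(382 + 6)) = (-41/(-19))*(-213/388) = (-1/19*(-41))*(-213*1/388) = (41/19)*(-213/388) = -8733/7372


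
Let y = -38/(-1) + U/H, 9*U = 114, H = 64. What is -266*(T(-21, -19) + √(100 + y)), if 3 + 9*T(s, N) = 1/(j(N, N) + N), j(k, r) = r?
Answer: 805/9 - 133*√79602/12 ≈ -3037.6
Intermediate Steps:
U = 38/3 (U = (⅑)*114 = 38/3 ≈ 12.667)
y = 3667/96 (y = -38/(-1) + (38/3)/64 = -38*(-1) + (38/3)*(1/64) = 38 + 19/96 = 3667/96 ≈ 38.198)
T(s, N) = -⅓ + 1/(18*N) (T(s, N) = -⅓ + 1/(9*(N + N)) = -⅓ + 1/(9*((2*N))) = -⅓ + (1/(2*N))/9 = -⅓ + 1/(18*N))
-266*(T(-21, -19) + √(100 + y)) = -266*((1/18)*(1 - 6*(-19))/(-19) + √(100 + 3667/96)) = -266*((1/18)*(-1/19)*(1 + 114) + √(13267/96)) = -266*((1/18)*(-1/19)*115 + √79602/24) = -266*(-115/342 + √79602/24) = 805/9 - 133*√79602/12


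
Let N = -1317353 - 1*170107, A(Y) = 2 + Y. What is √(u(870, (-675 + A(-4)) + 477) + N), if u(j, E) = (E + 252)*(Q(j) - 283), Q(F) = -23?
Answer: 2*I*√375843 ≈ 1226.1*I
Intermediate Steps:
N = -1487460 (N = -1317353 - 170107 = -1487460)
u(j, E) = -77112 - 306*E (u(j, E) = (E + 252)*(-23 - 283) = (252 + E)*(-306) = -77112 - 306*E)
√(u(870, (-675 + A(-4)) + 477) + N) = √((-77112 - 306*((-675 + (2 - 4)) + 477)) - 1487460) = √((-77112 - 306*((-675 - 2) + 477)) - 1487460) = √((-77112 - 306*(-677 + 477)) - 1487460) = √((-77112 - 306*(-200)) - 1487460) = √((-77112 + 61200) - 1487460) = √(-15912 - 1487460) = √(-1503372) = 2*I*√375843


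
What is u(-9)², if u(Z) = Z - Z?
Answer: 0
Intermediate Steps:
u(Z) = 0
u(-9)² = 0² = 0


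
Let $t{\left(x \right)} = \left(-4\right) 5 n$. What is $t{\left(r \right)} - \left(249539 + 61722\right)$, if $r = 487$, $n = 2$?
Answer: $-311301$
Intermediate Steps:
$t{\left(x \right)} = -40$ ($t{\left(x \right)} = \left(-4\right) 5 \cdot 2 = \left(-20\right) 2 = -40$)
$t{\left(r \right)} - \left(249539 + 61722\right) = -40 - \left(249539 + 61722\right) = -40 - 311261 = -311301$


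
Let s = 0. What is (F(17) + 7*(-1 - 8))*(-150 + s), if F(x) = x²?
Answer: -33900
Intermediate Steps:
(F(17) + 7*(-1 - 8))*(-150 + s) = (17² + 7*(-1 - 8))*(-150 + 0) = (289 + 7*(-9))*(-150) = (289 - 63)*(-150) = 226*(-150) = -33900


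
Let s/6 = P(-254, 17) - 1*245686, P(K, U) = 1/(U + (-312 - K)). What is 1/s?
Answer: -41/60438762 ≈ -6.7837e-7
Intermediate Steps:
P(K, U) = 1/(-312 + U - K)
s = -60438762/41 (s = 6*(-1/(312 - 254 - 1*17) - 1*245686) = 6*(-1/(312 - 254 - 17) - 245686) = 6*(-1/41 - 245686) = 6*(-10073127/41) = -60438762/41 ≈ -1.4741e+6)
1/s = 1/(-60438762/41) = -41/60438762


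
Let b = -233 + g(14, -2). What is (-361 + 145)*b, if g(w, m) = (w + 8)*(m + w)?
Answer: -6696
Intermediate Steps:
g(w, m) = (8 + w)*(m + w)
b = 31 (b = -233 + (14**2 + 8*(-2) + 8*14 - 2*14) = -233 + (196 - 16 + 112 - 28) = -233 + 264 = 31)
(-361 + 145)*b = (-361 + 145)*31 = -216*31 = -6696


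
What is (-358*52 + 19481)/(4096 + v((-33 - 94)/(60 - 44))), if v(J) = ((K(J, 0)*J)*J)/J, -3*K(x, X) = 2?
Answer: 20760/98431 ≈ 0.21091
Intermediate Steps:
K(x, X) = -2/3 (K(x, X) = -1/3*2 = -2/3)
v(J) = -2*J/3 (v(J) = ((-2*J/3)*J)/J = (-2*J**2/3)/J = -2*J/3)
(-358*52 + 19481)/(4096 + v((-33 - 94)/(60 - 44))) = (-358*52 + 19481)/(4096 - 2*(-33 - 94)/(3*(60 - 44))) = (-18616 + 19481)/(4096 - (-254)/(3*16)) = 865/(4096 - (-254)/(3*16)) = 865/(4096 - 2/3*(-127/16)) = 865/(4096 + 127/24) = 865/(98431/24) = 865*(24/98431) = 20760/98431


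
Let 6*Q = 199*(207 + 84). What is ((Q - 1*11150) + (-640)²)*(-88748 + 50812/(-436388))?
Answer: -7902602536455577/218194 ≈ -3.6218e+10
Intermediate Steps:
Q = 19303/2 (Q = (199*(207 + 84))/6 = (199*291)/6 = (⅙)*57909 = 19303/2 ≈ 9651.5)
((Q - 1*11150) + (-640)²)*(-88748 + 50812/(-436388)) = ((19303/2 - 1*11150) + (-640)²)*(-88748 + 50812/(-436388)) = ((19303/2 - 11150) + 409600)*(-88748 + 50812*(-1/436388)) = (-2997/2 + 409600)*(-88748 - 12703/109097) = (816203/2)*(-9682153259/109097) = -7902602536455577/218194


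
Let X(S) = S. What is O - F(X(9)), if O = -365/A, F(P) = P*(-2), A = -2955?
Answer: 10711/591 ≈ 18.124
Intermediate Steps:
F(P) = -2*P
O = 73/591 (O = -365/(-2955) = -365*(-1/2955) = 73/591 ≈ 0.12352)
O - F(X(9)) = 73/591 - (-2)*9 = 73/591 - 1*(-18) = 73/591 + 18 = 10711/591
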